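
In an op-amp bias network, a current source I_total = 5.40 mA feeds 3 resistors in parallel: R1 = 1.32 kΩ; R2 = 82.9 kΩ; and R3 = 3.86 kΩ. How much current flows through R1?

I ≈ 3.98 mA

Total conductance ΣG = 1/1.32 + 1/82.9 + 1/3.86 = 1.029 (units of 1/kΩ).
By the current-divider rule, I = I_total · G_k/ΣG = 5.40 × 0.7364 = 3.977 mA.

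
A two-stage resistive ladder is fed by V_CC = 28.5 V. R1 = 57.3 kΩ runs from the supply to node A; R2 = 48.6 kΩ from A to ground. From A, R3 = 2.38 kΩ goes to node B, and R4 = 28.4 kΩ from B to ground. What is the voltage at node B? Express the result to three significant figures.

The second stage (R3 + R4 = 30.78 kΩ) loads node A in parallel with R2.
R2 ‖ (R3+R4) = 18.84 kΩ.
V_A = 28.5 × 18.84/(57.3 + 18.84) = 7.053 V.
V_B = V_A × 0.9227 = 6.508 V.

V_B ≈ 6.51 V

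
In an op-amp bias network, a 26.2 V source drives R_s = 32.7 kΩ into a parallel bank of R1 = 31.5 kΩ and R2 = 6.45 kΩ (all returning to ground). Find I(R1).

Equivalent of the parallel group: R_p = 5.354 kΩ.
Node voltage V_A = V_supply · R_p/(R_s + R_p) = 26.2 × 0.1407 = 3.686 V.
Branch current I = V_A/R1 = 3.686/31.5 = 0.1170 mA.
(Equivalently: I_total = 0.6885 mA, then current-divider fraction G_k/ΣG = 0.1700.)

I ≈ 0.117 mA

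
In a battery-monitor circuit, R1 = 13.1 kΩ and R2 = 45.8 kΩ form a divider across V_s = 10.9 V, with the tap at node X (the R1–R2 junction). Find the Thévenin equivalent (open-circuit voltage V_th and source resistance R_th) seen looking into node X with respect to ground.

With X open, the divider is unloaded: V_th = 10.9 × 45.8/58.90 = 8.476 V.
With V_s suppressed (replaced by a short), R_th = R1 ‖ R2 = (13.10 × 45.8)/(13.10 + 45.8) = 10.19 kΩ.

V_th ≈ 8.48 V, R_th ≈ 10.2 kΩ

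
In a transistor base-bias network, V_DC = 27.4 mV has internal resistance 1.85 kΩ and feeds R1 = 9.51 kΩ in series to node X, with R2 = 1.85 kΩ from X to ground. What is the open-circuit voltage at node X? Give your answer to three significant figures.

R1' = 1.85 + 9.51 = 11.36 kΩ (source resistance + R1).
With X open, the divider is unloaded: V_th = 27.4 × 1.85/13.21 = 3.837 mV.

V_th ≈ 3.84 mV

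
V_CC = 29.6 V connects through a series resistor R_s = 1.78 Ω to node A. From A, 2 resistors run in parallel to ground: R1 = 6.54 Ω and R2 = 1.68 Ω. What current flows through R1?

I ≈ 1.94 A

Parallel bank: R_p = 1/(1/6.54 + 1/1.68) = 1.337 Ω.
V_A = 29.6 × 1.337/3.117 = 12.69 V.
Branch current I = V_A/R1 = 12.69/6.54 = 1.941 A.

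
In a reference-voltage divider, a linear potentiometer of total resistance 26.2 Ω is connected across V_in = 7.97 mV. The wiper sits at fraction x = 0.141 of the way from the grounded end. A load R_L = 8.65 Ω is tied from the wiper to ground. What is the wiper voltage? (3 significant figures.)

The pot divides into 22.51 Ω above the wiper and 3.694 Ω below.
R_L loads the lower segment: effective lower R = 2.589 Ω.
Then V_out = V_in · 2.589/(22.51 + 2.589) = 0.8222 mV.

V_out ≈ 0.822 mV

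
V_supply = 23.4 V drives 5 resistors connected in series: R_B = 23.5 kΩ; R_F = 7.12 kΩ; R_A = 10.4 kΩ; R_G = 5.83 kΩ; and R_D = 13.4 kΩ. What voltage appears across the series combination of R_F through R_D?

Series total: ΣR = 23.5 + 7.12 + 10.4 + 5.83 + 13.4 = 60.25 kΩ.
R_{R_F..R_D} = 7.12 + 10.4 + 5.83 + 13.4 = 36.75 kΩ.
Voltage divider: V = V_supply · (36.75 / 60.25) = 23.4 × 0.6100 = 14.27 V.

V ≈ 14.3 V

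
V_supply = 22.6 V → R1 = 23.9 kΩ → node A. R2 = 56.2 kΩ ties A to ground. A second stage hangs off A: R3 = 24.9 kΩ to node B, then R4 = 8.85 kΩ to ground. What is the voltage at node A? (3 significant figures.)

V_A ≈ 10.6 V

The second stage (R3 + R4 = 33.75 kΩ) loads node A in parallel with R2.
R2 ‖ (R3+R4) = 21.09 kΩ.
First divider: V_A = V_supply · 21.09/(23.9 + 21.09) = 10.59 V.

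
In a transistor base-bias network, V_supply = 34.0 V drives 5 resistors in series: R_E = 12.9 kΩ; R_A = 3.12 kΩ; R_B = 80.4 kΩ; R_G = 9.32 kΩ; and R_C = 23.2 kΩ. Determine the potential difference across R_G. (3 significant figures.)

V ≈ 2.46 V

Series total: ΣR = 12.9 + 3.12 + 80.4 + 9.32 + 23.2 = 128.9 kΩ.
By the voltage-divider rule, V = 34.0 × 9.320/128.9 = 2.458 V.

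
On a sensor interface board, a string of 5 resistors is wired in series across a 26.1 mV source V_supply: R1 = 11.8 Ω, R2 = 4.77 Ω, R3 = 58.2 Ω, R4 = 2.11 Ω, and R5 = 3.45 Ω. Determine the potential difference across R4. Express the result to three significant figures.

V ≈ 0.686 mV

Series total: ΣR = 11.8 + 4.77 + 58.2 + 2.11 + 3.45 = 80.33 Ω.
By the voltage-divider rule, V = 26.1 × 2.110/80.33 = 0.6856 mV.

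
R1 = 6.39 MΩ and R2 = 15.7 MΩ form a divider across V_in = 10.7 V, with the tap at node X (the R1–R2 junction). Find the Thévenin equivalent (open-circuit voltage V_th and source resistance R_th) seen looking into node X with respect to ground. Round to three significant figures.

Open-circuit (no load on X): V_th = V_in · R2/(R1 + R2) = 10.7 × 15.7/(6.390 + 15.7) = 7.605 V.
Looking into X with the source shorted: R_th = R1·R2/(R1+R2) = 6.390 × 15.7/22.09 = 4.542 MΩ.

V_th ≈ 7.60 V, R_th ≈ 4.54 MΩ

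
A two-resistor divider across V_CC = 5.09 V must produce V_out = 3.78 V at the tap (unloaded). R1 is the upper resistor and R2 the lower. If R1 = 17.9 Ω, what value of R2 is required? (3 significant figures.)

R2 ≈ 51.7 Ω

Required fraction k = V_out/V_CC = 0.7426.
So R2 = R1 · V_out/(V_CC − V_out) = 17.9 × 3.78/(5.09 − 3.78) = 17.9 × 2.885 = 51.65 Ω.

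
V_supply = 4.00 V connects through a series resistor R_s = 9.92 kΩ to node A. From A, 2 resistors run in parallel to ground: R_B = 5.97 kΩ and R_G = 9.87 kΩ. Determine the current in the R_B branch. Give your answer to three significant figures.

Parallel bank: R_p = 1/(1/5.97 + 1/9.87) = 3.720 kΩ.
V_A by voltage divider: V_A = 4.00 × 3.720/(9.92 + 3.720) = 1.091 V.
I(R_B) = V_A / R_B = 1.091/5.97 = 0.1827 mA.

I ≈ 0.183 mA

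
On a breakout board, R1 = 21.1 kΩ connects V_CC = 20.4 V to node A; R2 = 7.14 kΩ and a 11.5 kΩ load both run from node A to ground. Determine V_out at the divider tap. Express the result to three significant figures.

First combine the lower leg with the load: R2 ‖ R_L = 4.405 kΩ.
Voltage divider with the loaded lower leg: V_out = 20.4 × 4.405/(21.1 + 4.405) = 20.4 × 0.1727 = 3.523 V.
(Unloaded it would be 5.16 V; the load pulls it down.)

V_out ≈ 3.52 V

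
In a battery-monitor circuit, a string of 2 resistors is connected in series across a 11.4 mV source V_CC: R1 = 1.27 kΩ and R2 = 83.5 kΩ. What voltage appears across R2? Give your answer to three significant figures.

Series total: ΣR = 1.27 + 83.5 = 84.77 kΩ.
V = V_CC · R/ΣR = 11.4 × 0.9850 = 11.23 mV.

V ≈ 11.2 mV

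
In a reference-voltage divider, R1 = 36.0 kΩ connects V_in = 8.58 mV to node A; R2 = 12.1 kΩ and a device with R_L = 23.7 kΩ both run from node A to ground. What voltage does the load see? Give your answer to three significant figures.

The load sits in parallel with R2, giving an effective lower resistance R2' = R2·R_L/(R2+R_L) = 8.010 kΩ.
Then V_out = V_in · R2'/(R1 + R2') = 8.58 × 8.010/44.01 = 1.562 mV.
(Unloaded it would be 2.16 mV; the load pulls it down.)

V_out ≈ 1.56 mV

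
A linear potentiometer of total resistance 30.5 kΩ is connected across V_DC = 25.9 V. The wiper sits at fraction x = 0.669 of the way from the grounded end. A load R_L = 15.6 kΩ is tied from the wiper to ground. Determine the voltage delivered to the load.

Lower segment x·R_p = 20.40 kΩ; upper segment (1−x)·R_p = 10.10 kΩ.
(x·R_p) ‖ R_L = 8.841 kΩ.
V_out = 25.9 × 8.841/(10.10 + 8.841) = 12.09 V.

V_out ≈ 12.1 V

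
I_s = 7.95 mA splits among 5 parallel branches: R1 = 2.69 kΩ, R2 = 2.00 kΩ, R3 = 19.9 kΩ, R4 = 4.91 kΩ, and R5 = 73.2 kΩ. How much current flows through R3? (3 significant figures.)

Conductances: ΣG = 1/2.69 + 1/2.00 + 1/19.9 + 1/4.91 + 1/73.2 = 1.139 (1/kΩ).
Current divider: I(R3) = I_s · G_k/ΣG = 7.95 × (0.05025/1.139) = 7.95 × 0.04411 = 0.3506 mA.

I ≈ 0.351 mA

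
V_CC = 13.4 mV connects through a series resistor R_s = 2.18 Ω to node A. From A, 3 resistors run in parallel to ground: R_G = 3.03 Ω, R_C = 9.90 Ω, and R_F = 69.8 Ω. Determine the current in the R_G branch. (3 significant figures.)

I ≈ 2.24 mA

Combine the parallel branches: R_p = (1/3.03 + 1/9.90 + 1/69.8)⁻¹ = 2.245 Ω.
Node voltage V_A = V_CC · R_p/(R_s + R_p) = 13.4 × 0.5074 = 6.799 mV.
I(R_G) = V_A / R_G = 6.799/3.03 = 2.244 mA.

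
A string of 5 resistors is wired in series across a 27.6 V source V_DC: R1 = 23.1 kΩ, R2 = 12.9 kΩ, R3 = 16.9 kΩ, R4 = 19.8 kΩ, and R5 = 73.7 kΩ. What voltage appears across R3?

V ≈ 3.19 V

Series total: ΣR = 23.1 + 12.9 + 16.9 + 19.8 + 73.7 = 146.4 kΩ.
By the voltage-divider rule, V = 27.6 × 16.90/146.4 = 3.186 V.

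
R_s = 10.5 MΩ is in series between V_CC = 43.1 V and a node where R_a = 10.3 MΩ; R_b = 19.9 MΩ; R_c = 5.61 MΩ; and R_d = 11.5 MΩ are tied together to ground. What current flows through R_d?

Equivalent of the parallel group: R_p = 2.424 MΩ.
V_A = 43.1 × 2.424/12.92 = 8.084 V.
Branch current I = V_A/R_d = 8.084/11.5 = 0.7029 µA.

I ≈ 0.703 µA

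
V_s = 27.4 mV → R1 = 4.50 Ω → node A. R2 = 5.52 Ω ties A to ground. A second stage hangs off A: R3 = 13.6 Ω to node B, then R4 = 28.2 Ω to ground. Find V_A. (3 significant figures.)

The second stage (R3 + R4 = 41.80 Ω) loads node A in parallel with R2.
Effective lower resistance at A: R2 ‖ 41.80 = 4.876 Ω.
V_A = 27.4 × 4.876/(4.50 + 4.876) = 14.25 mV.

V_A ≈ 14.2 mV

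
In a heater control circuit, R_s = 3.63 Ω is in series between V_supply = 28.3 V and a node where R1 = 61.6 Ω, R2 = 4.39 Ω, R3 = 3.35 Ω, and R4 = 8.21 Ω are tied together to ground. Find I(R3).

I ≈ 2.48 A

Equivalent of the parallel group: R_p = 1.505 Ω.
Node voltage V_A = V_supply · R_p/(R_s + R_p) = 28.3 × 0.2931 = 8.295 V.
I(R3) = V_A / R3 = 8.295/3.35 = 2.476 A.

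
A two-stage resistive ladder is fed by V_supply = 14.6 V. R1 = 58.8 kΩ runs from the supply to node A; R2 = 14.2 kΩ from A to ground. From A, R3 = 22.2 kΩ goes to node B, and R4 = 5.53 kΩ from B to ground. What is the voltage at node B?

Looking into the second stage from A: R3 + R4 = 27.73 kΩ appears in parallel with R2.
Effective lower resistance at A: R2 ‖ 27.73 = 9.391 kΩ.
So V_A = 14.6 × 0.1377 = 2.011 V.
Then the unloaded second divider: V_B = V_A × R4/(R3+R4) = 2.011 × 0.1994 = 0.4010 V.

V_B ≈ 0.401 V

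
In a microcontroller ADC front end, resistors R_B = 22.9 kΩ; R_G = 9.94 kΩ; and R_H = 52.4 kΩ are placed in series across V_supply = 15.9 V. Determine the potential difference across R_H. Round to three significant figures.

V ≈ 9.77 V

Total series resistance ΣR = 22.9 + 9.94 + 52.4 = 85.24 kΩ.
Voltage divider: V = V_supply · (52.40 / 85.24) = 15.9 × 0.6147 = 9.774 V.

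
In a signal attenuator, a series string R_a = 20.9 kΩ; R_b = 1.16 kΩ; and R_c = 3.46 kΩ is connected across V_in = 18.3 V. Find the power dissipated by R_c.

Series current I = V_in/ΣR = 18.3/25.52 = 0.7171 mA.
P = I²R = 0.5142 × 3.46 = 1.779 mW.

P ≈ 1.78 mW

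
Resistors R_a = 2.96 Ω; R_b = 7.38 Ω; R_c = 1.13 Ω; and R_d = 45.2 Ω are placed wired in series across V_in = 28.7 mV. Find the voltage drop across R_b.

Total series resistance ΣR = 2.96 + 7.38 + 1.13 + 45.2 = 56.67 Ω.
By the voltage-divider rule, V = 28.7 × 7.380/56.67 = 3.738 mV.

V ≈ 3.74 mV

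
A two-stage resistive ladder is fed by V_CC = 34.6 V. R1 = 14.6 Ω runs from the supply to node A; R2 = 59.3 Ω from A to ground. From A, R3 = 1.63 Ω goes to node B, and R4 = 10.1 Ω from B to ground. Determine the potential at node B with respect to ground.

V_B ≈ 12.0 V

Node A sees R2 in parallel with the series input of stage 2, R3 + R4 = 11.73 Ω.
R2 ‖ (R3+R4) = 9.793 Ω.
V_A = 34.6 × 9.793/(14.6 + 9.793) = 13.89 V.
Then the unloaded second divider: V_B = V_A × R4/(R3+R4) = 13.89 × 0.8610 = 11.96 V.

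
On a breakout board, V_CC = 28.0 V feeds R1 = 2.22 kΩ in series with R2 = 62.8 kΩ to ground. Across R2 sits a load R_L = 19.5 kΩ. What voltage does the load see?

V_out ≈ 24.4 V

First combine the lower leg with the load: R2 ‖ R_L = 14.88 kΩ.
Then V_out = V_CC · R2'/(R1 + R2') = 28.0 × 14.88/17.10 = 24.36 V.
(Unloaded it would be 27.0 V; the load pulls it down.)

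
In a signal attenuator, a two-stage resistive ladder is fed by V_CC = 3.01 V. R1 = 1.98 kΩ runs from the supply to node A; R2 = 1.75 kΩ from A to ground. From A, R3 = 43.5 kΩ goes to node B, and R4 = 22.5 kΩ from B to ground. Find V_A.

The second stage (R3 + R4 = 66.00 kΩ) loads node A in parallel with R2.
R2 ‖ (R3+R4) = 1.705 kΩ.
First divider: V_A = V_CC · 1.705/(1.98 + 1.705) = 1.393 V.

V_A ≈ 1.39 V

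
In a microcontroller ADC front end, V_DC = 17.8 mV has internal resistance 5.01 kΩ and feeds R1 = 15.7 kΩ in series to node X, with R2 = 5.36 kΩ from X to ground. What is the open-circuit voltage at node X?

R1' = 5.01 + 15.7 = 20.71 kΩ (source resistance + R1).
Open-circuit (no load on X): V_th = V_DC · R2/(R1' + R2) = 17.8 × 5.36/(20.71 + 5.36) = 3.660 mV.

V_th ≈ 3.66 mV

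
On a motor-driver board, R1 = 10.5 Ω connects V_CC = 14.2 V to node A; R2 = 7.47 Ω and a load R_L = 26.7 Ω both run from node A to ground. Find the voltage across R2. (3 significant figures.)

V_out ≈ 5.07 V

The load sits in parallel with R2, giving an effective lower resistance R2' = R2·R_L/(R2+R_L) = 5.837 Ω.
Now apply the divider: V_out = 14.2 × 0.3573 = 5.073 V.
(Unloaded it would be 5.90 V; the load pulls it down.)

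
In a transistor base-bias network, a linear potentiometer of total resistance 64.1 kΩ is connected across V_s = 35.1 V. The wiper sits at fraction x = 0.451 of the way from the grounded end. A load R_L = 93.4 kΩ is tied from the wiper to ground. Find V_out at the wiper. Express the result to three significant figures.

The pot divides into 35.19 kΩ above the wiper and 28.91 kΩ below.
Lower segment in parallel with the load: 28.91 ‖ 93.4 = 22.08 kΩ.
Then V_out = V_s · 22.08/(35.19 + 22.08) = 13.53 V.

V_out ≈ 13.5 V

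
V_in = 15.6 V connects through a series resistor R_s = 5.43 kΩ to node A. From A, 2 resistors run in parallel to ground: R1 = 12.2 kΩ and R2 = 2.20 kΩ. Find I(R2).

Parallel bank: R_p = 1/(1/12.2 + 1/2.20) = 1.864 kΩ.
Node voltage V_A = V_in · R_p/(R_s + R_p) = 15.6 × 0.2555 = 3.986 V.
I(R2) = V_A / R2 = 3.986/2.20 = 1.812 mA.

I ≈ 1.81 mA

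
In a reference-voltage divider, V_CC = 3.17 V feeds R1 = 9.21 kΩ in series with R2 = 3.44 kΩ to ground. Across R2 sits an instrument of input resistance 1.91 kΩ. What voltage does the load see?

R2 ‖ R_L = (3.44 × 1.91)/(3.44 + 1.91) = 1.228 kΩ.
Voltage divider with the loaded lower leg: V_out = 3.17 × 1.228/(9.21 + 1.228) = 3.17 × 0.1177 = 0.3730 V.

V_out ≈ 0.373 V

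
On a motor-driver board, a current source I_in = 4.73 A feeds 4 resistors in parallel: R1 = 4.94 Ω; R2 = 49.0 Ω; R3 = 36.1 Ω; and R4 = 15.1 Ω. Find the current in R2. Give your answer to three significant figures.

I ≈ 0.305 A

ΣG = 1/4.94 + 1/49.0 + 1/36.1 + 1/15.1 = 0.3168.
Current divider: I(R2) = I_in · G_k/ΣG = 4.73 × (0.02041/0.3168) = 4.73 × 0.06443 = 0.3047 A.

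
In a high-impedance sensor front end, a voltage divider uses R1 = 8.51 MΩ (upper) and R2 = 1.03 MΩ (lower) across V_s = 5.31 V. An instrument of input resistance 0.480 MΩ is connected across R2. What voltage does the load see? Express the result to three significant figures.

R2 ‖ R_L = (1.03 × 0.480)/(1.03 + 0.480) = 0.3274 MΩ.
Now apply the divider: V_out = 5.31 × 0.03705 = 0.1967 V.

V_out ≈ 0.197 V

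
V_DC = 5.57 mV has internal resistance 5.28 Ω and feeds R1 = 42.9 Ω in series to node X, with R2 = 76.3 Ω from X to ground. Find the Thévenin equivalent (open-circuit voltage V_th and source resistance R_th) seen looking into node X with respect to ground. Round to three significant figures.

R1' = 5.28 + 42.9 = 48.18 Ω (source resistance + R1).
V_th is the unloaded tap voltage: V_DC · R2/(R1'+R2) = 5.57 × 0.6129 = 3.414 mV.
With V_DC suppressed (replaced by a short), R_th = R1' ‖ R2 = (48.18 × 76.3)/(48.18 + 76.3) = 29.53 Ω.

V_th ≈ 3.41 mV, R_th ≈ 29.5 Ω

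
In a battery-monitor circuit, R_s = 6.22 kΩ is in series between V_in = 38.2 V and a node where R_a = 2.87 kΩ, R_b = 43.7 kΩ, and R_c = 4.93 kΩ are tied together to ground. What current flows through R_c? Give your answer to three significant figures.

I ≈ 1.70 mA

Parallel bank: R_p = 1/(1/2.87 + 1/43.7 + 1/4.93) = 1.742 kΩ.
Node voltage V_A = V_in · R_p/(R_s + R_p) = 38.2 × 0.2188 = 8.357 V.
I(R_c) = V_A / R_c = 8.357/4.93 = 1.695 mA.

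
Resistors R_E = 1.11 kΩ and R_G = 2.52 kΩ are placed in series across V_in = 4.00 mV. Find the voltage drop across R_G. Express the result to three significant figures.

ΣR = 1.11 + 2.52 = 3.630 kΩ.
By the voltage-divider rule, V = 4.00 × 2.520/3.630 = 2.777 mV.

V ≈ 2.78 mV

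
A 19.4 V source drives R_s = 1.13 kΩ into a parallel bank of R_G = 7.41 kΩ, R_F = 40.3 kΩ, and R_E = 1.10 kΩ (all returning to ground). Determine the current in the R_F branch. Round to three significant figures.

I ≈ 0.218 mA

Combine the parallel branches: R_p = (1/7.41 + 1/40.3 + 1/1.10)⁻¹ = 0.9356 kΩ.
V_A = 19.4 × 0.9356/2.066 = 8.787 V.
I(R_F) = V_A / R_F = 8.787/40.3 = 0.2180 mA.
(Check via current divider: I_total = 9.392 mA; share G_k/ΣG = 0.02322 → same result.)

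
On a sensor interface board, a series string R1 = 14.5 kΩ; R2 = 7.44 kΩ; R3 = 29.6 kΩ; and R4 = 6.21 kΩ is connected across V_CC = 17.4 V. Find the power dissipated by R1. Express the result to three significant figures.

P ≈ 1.32 mW

ΣR = 57.75 kΩ → I = 17.4/57.75 = 0.3013 mA.
P(R1) = I²·R1 = (0.3013)² × 14.5 = 1.316 mW.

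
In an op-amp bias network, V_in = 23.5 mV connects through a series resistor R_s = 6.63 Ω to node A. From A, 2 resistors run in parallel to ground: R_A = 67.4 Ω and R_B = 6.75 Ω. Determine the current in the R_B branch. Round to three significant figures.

Parallel bank: R_p = 1/(1/67.4 + 1/6.75) = 6.136 Ω.
V_A by voltage divider: V_A = 23.5 × 6.136/(6.63 + 6.136) = 11.29 mV.
Branch current I = V_A/R_B = 11.29/6.75 = 1.673 mA.

I ≈ 1.67 mA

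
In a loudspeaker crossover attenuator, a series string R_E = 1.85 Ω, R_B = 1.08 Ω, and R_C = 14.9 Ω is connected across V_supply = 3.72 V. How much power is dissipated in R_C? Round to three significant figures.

ΣR = 17.83 Ω → I = 3.72/17.83 = 0.2086 A.
P = I²R = 0.04353 × 14.9 = 0.6486 W.

P ≈ 0.649 W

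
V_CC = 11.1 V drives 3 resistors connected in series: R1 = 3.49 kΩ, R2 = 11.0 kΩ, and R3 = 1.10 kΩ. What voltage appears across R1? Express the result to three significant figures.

V ≈ 2.48 V

Total series resistance ΣR = 3.49 + 11.0 + 1.10 = 15.59 kΩ.
By the voltage-divider rule, V = 11.1 × 3.490/15.59 = 2.485 V.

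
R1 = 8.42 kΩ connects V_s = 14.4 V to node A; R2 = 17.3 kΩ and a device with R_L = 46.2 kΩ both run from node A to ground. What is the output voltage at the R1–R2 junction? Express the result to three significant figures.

V_out ≈ 8.63 V

R2 ‖ R_L = (17.3 × 46.2)/(17.3 + 46.2) = 12.59 kΩ.
Now apply the divider: V_out = 14.4 × 0.5992 = 8.628 V.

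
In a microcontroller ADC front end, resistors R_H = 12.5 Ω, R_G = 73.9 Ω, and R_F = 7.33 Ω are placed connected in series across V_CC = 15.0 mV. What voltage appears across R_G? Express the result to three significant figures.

ΣR = 12.5 + 73.9 + 7.33 = 93.73 Ω.
V = V_CC · R/ΣR = 15.0 × 0.7884 = 11.83 mV.

V ≈ 11.8 mV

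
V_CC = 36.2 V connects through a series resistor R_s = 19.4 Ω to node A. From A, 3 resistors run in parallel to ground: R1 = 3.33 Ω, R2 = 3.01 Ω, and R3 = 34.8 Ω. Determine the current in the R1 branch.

I ≈ 0.786 A

Combine the parallel branches: R_p = (1/3.33 + 1/3.01 + 1/34.8)⁻¹ = 1.512 Ω.
V_A = 36.2 × 1.512/20.91 = 2.618 V.
Branch current I = V_A/R1 = 2.618/3.33 = 0.7861 A.
(Check via current divider: I_total = 1.731 A; share G_k/ΣG = 0.4541 → same result.)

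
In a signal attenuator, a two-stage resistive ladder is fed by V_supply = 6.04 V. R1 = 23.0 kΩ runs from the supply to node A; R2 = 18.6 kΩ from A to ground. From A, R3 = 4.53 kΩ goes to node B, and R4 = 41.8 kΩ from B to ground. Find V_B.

V_B ≈ 1.99 V

Node A sees R2 in parallel with the series input of stage 2, R3 + R4 = 46.33 kΩ.
Effective lower resistance at A: R2 ‖ 46.33 = 13.27 kΩ.
V_A = 6.04 × 13.27/(23.0 + 13.27) = 2.210 V.
Then the unloaded second divider: V_B = V_A × R4/(R3+R4) = 2.210 × 0.9022 = 1.994 V.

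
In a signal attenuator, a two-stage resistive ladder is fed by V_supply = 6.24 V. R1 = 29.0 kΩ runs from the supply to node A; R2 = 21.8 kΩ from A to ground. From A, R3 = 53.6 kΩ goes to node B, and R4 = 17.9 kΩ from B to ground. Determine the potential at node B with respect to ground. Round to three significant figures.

Looking into the second stage from A: R3 + R4 = 71.50 kΩ appears in parallel with R2.
R2 ‖ (R3+R4) = 16.71 kΩ.
First divider: V_A = V_supply · 16.71/(29.0 + 16.71) = 2.281 V.
V_B = V_A × 0.2503 = 0.5710 V.

V_B ≈ 0.571 V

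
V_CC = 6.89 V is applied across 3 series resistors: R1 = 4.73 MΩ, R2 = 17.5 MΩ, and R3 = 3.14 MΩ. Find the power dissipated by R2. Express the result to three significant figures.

Series current I = V_CC/ΣR = 6.89/25.37 = 0.2716 µA.
P(R2) = I²·R2 = (0.2716)² × 17.5 = 1.291 µW.

P ≈ 1.29 µW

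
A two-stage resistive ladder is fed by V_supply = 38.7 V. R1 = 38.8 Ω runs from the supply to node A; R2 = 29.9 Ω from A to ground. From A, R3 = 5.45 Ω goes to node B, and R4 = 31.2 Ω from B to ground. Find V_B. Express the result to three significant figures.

Looking into the second stage from A: R3 + R4 = 36.65 Ω appears in parallel with R2.
Effective lower resistance at A: R2 ‖ 36.65 = 16.47 Ω.
V_A = 38.7 × 16.47/(38.8 + 16.47) = 11.53 V.
Stage 2 is unloaded, so V_B = V_A · R4/(R3+R4) = 11.53 × 31.2/36.65 = 9.816 V.

V_B ≈ 9.82 V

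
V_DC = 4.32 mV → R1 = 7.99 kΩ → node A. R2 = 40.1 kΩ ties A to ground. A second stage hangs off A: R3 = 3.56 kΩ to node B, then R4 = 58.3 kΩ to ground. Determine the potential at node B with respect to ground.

V_B ≈ 3.06 mV

Node A sees R2 in parallel with the series input of stage 2, R3 + R4 = 61.86 kΩ.
Effective lower resistance at A: R2 ‖ 61.86 = 24.33 kΩ.
So V_A = 4.32 × 0.7528 = 3.252 mV.
Then the unloaded second divider: V_B = V_A × R4/(R3+R4) = 3.252 × 0.9425 = 3.065 mV.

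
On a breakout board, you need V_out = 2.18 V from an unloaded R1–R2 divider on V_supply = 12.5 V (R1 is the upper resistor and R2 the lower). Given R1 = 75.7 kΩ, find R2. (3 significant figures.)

V_out/V_supply = R2/(R1+R2) = 0.1744.
Rearranging, R2 = R1·k/(1−k) = 75.7 × 0.2112 = 15.99 kΩ.

R2 ≈ 16.0 kΩ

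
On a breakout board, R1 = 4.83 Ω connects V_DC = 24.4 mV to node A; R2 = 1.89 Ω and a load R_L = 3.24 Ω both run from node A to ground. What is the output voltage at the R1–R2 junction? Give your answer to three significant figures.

R2 ‖ R_L = (1.89 × 3.24)/(1.89 + 3.24) = 1.194 Ω.
Then V_out = V_DC · R2'/(R1 + R2') = 24.4 × 1.194/6.024 = 4.835 mV.

V_out ≈ 4.84 mV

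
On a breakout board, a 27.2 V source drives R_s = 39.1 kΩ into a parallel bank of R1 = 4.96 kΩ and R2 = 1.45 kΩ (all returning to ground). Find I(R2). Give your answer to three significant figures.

I ≈ 0.523 mA

Equivalent of the parallel group: R_p = 1.122 kΩ.
V_A = 27.2 × 1.122/40.22 = 0.7587 V.
Branch current I = V_A/R2 = 0.7587/1.45 = 0.5233 mA.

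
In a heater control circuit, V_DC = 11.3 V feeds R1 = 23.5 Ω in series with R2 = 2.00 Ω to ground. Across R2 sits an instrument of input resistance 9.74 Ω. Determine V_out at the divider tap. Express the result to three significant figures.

V_out ≈ 0.745 V

R2 ‖ R_L = (2.00 × 9.74)/(2.00 + 9.74) = 1.659 Ω.
Then V_out = V_DC · R2'/(R1 + R2') = 11.3 × 1.659/25.16 = 0.7452 V.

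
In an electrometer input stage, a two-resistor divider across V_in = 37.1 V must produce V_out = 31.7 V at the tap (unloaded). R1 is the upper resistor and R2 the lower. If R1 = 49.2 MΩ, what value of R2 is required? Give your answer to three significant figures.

R2 ≈ 289 MΩ

The divider ratio is R2/(R1+R2) = 31.7/37.1 = 0.8544.
Rearranging, R2 = R1·k/(1−k) = 49.2 × 5.870 = 288.8 MΩ.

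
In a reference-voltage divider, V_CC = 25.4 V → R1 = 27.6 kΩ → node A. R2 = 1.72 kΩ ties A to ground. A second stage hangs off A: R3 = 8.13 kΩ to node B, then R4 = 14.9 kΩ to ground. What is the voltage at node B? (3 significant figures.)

The second stage (R3 + R4 = 23.03 kΩ) loads node A in parallel with R2.
Effective lower resistance at A: R2 ‖ 23.03 = 1.600 kΩ.
First divider: V_A = V_CC · 1.600/(27.6 + 1.600) = 1.392 V.
Then the unloaded second divider: V_B = V_A × R4/(R3+R4) = 1.392 × 0.6470 = 0.9007 V.

V_B ≈ 0.901 V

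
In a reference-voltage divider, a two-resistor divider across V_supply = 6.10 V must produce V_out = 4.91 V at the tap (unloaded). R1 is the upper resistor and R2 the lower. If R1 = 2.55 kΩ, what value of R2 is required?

R2 ≈ 10.5 kΩ

V_out/V_supply = R2/(R1+R2) = 0.8049.
So R2 = R1 · V_out/(V_supply − V_out) = 2.55 × 4.91/(6.10 − 4.91) = 2.55 × 4.126 = 10.52 kΩ.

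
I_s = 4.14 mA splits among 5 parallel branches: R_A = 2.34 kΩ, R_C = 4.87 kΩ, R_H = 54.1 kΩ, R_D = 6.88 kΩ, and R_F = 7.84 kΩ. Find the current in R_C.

I ≈ 0.920 mA

Conductances: ΣG = 1/2.34 + 1/4.87 + 1/54.1 + 1/6.88 + 1/7.84 = 0.9241 (1/kΩ).
R_C takes the fraction G_k/ΣG = 0.2053/0.9241 = 0.2222, so I = 4.14 × 0.2222 = 0.9200 mA.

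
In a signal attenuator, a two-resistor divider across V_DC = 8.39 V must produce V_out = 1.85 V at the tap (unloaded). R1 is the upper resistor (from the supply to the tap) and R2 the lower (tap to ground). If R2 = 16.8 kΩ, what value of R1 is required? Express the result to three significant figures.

Required fraction k = V_out/V_DC = 0.2205.
Rearranging, R1 = R2·(1−k)/k = 16.8 × 3.535 = 59.39 kΩ.

R1 ≈ 59.4 kΩ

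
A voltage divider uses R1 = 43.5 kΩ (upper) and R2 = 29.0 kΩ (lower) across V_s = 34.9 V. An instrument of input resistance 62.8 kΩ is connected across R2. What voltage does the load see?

The load sits in parallel with R2, giving an effective lower resistance R2' = R2·R_L/(R2+R_L) = 19.84 kΩ.
Then V_out = V_s · R2'/(R1 + R2') = 34.9 × 19.84/63.34 = 10.93 V.

V_out ≈ 10.9 V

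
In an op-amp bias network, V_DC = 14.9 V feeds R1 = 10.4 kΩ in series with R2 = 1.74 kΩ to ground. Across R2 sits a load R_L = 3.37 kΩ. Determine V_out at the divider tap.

V_out ≈ 1.48 V

The load sits in parallel with R2, giving an effective lower resistance R2' = R2·R_L/(R2+R_L) = 1.148 kΩ.
Then V_out = V_DC · R2'/(R1 + R2') = 14.9 × 1.148/11.55 = 1.481 V.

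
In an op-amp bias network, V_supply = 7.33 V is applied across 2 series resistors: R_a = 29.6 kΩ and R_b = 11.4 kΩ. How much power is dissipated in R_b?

P ≈ 0.364 mW

ΣR = 41.00 kΩ → I = 7.33/41.00 = 0.1788 mA.
P = I²R = 0.03196 × 11.4 = 0.3644 mW.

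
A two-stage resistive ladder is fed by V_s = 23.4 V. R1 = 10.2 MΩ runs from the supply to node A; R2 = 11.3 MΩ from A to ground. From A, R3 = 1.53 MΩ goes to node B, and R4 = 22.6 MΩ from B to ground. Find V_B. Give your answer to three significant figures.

Looking into the second stage from A: R3 + R4 = 24.13 MΩ appears in parallel with R2.
R2 ‖ (R3+R4) = 7.696 MΩ.
First divider: V_A = V_s · 7.696/(10.2 + 7.696) = 10.06 V.
V_B = V_A × 0.9366 = 9.425 V.

V_B ≈ 9.42 V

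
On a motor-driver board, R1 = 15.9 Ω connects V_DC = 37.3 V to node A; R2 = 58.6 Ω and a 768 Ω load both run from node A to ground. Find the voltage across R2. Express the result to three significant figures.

First combine the lower leg with the load: R2 ‖ R_L = 54.45 Ω.
Then V_out = V_DC · R2'/(R1 + R2') = 37.3 × 54.45/70.35 = 28.87 V.
(Unloaded it would be 29.3 V; the load pulls it down.)

V_out ≈ 28.9 V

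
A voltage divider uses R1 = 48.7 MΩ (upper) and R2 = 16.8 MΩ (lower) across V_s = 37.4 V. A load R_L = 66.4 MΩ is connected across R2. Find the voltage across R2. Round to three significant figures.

V_out ≈ 8.07 V

The load sits in parallel with R2, giving an effective lower resistance R2' = R2·R_L/(R2+R_L) = 13.41 MΩ.
Then V_out = V_s · R2'/(R1 + R2') = 37.4 × 13.41/62.11 = 8.074 V.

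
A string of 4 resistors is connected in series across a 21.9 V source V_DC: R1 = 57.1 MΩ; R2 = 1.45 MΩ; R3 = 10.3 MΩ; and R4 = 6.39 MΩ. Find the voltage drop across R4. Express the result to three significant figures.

V ≈ 1.86 V

Total series resistance ΣR = 57.1 + 1.45 + 10.3 + 6.39 = 75.24 MΩ.
By the voltage-divider rule, V = 21.9 × 6.390/75.24 = 1.860 V.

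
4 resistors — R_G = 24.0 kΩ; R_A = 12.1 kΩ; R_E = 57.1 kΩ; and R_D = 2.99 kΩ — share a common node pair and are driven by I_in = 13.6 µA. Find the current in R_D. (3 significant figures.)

Conductances: ΣG = 1/24.0 + 1/12.1 + 1/57.1 + 1/2.99 = 0.4763 (1/kΩ).
Current divider: I(R_D) = I_in · G_k/ΣG = 13.6 × (0.3344/0.4763) = 13.6 × 0.7022 = 9.550 µA.

I ≈ 9.55 µA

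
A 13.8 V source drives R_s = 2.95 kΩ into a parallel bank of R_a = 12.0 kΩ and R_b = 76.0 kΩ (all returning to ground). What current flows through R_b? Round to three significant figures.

Equivalent of the parallel group: R_p = 10.36 kΩ.
Node voltage V_A = V_supply · R_p/(R_s + R_p) = 13.8 × 0.7784 = 10.74 V.
I(R_b) = V_A / R_b = 10.74/76.0 = 0.1413 mA.

I ≈ 0.141 mA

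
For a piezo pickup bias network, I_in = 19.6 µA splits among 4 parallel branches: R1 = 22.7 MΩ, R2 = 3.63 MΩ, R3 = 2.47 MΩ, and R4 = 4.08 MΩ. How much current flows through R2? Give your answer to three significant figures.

I ≈ 5.57 µA

Conductances: ΣG = 1/22.7 + 1/3.63 + 1/2.47 + 1/4.08 = 0.9695 (1/MΩ).
Current divider: I(R2) = I_in · G_k/ΣG = 19.6 × (0.2755/0.9695) = 19.6 × 0.2842 = 5.569 µA.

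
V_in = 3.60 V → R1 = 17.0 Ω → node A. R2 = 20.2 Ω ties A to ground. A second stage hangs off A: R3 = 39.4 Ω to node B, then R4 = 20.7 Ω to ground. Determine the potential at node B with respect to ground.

V_B ≈ 0.584 V

The second stage (R3 + R4 = 60.10 Ω) loads node A in parallel with R2.
R2 ‖ (R3+R4) = 15.12 Ω.
V_A = 3.60 × 15.12/(17.0 + 15.12) = 1.695 V.
Stage 2 is unloaded, so V_B = V_A · R4/(R3+R4) = 1.695 × 20.7/60.10 = 0.5837 V.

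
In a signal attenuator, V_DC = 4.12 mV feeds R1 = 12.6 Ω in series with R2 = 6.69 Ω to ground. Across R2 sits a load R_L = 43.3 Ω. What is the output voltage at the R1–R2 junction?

The load sits in parallel with R2, giving an effective lower resistance R2' = R2·R_L/(R2+R_L) = 5.795 Ω.
Then V_out = V_DC · R2'/(R1 + R2') = 4.12 × 5.795/18.39 = 1.298 mV.

V_out ≈ 1.30 mV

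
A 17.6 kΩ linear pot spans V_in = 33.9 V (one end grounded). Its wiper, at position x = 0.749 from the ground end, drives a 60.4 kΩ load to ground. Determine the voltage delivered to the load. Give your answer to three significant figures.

V_out ≈ 24.1 V

Split the track: R_lower = x·R_p = 13.18 kΩ, R_upper = (1−x)·R_p = 4.418 kΩ.
Lower segment in parallel with the load: 13.18 ‖ 60.4 = 10.82 kΩ.
Loaded-divider output: V_out = 33.9 × 0.7101 = 24.07 V.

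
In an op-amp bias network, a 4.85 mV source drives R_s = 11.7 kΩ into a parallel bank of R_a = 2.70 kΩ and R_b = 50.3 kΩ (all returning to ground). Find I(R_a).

I ≈ 0.323 µA

Parallel bank: R_p = 1/(1/2.70 + 1/50.3) = 2.562 kΩ.
V_A by voltage divider: V_A = 4.85 × 2.562/(11.7 + 2.562) = 0.8714 mV.
I(R_a) = V_A / R_a = 0.8714/2.70 = 0.3227 µA.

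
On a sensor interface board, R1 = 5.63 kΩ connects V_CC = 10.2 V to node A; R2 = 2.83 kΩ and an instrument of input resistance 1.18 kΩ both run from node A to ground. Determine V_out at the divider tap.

V_out ≈ 1.31 V

First combine the lower leg with the load: R2 ‖ R_L = 0.8328 kΩ.
Then V_out = V_CC · R2'/(R1 + R2') = 10.2 × 0.8328/6.463 = 1.314 V.
(Unloaded it would be 3.41 V; the load pulls it down.)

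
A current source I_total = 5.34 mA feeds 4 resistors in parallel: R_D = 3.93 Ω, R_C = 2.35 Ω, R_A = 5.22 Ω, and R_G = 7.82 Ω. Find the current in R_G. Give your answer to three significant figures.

I ≈ 0.683 mA

Conductances: ΣG = 1/3.93 + 1/2.35 + 1/5.22 + 1/7.82 = 0.9994 (1/Ω).
By the current-divider rule, I = I_total · G_k/ΣG = 5.34 × 0.1279 = 0.6833 mA.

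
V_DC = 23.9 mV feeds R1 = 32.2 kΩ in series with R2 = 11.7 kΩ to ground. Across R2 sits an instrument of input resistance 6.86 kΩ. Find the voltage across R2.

The load sits in parallel with R2, giving an effective lower resistance R2' = R2·R_L/(R2+R_L) = 4.324 kΩ.
Then V_out = V_DC · R2'/(R1 + R2') = 23.9 × 4.324/36.52 = 2.830 mV.
(Unloaded it would be 6.37 mV; the load pulls it down.)

V_out ≈ 2.83 mV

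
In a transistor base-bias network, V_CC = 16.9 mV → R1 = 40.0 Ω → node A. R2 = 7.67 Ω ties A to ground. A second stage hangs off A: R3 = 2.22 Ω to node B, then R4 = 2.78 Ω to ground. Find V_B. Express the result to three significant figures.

V_B ≈ 0.661 mV

Looking into the second stage from A: R3 + R4 = 5.000 Ω appears in parallel with R2.
Effective lower resistance at A: R2 ‖ 5.000 = 3.027 Ω.
First divider: V_A = V_CC · 3.027/(40.0 + 3.027) = 1.189 mV.
V_B = V_A × 0.5560 = 0.6610 mV.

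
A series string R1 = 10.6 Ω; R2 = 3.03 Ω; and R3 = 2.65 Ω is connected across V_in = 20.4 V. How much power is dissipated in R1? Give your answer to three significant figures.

The common current is I = 20.4/16.28 = 1.253 A.
V(R1) = I·R = 13.28 V; P = V·I = 13.28 × 1.253 = 16.64 W.

P ≈ 16.6 W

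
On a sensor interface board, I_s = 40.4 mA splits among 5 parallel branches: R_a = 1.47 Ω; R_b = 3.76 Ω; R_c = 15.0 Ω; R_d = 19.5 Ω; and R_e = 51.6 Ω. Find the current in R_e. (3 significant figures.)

I ≈ 0.723 mA

Total conductance ΣG = 1/1.47 + 1/3.76 + 1/15.0 + 1/19.5 + 1/51.6 = 1.084 (units of 1/Ω).
Current divider: I(R_e) = I_s · G_k/ΣG = 40.4 × (0.01938/1.084) = 40.4 × 0.01789 = 0.7226 mA.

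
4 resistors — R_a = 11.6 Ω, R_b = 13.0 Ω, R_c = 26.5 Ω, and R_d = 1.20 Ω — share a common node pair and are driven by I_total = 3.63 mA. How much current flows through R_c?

I ≈ 0.132 mA

Conductances: ΣG = 1/11.6 + 1/13.0 + 1/26.5 + 1/1.20 = 1.034 (1/Ω).
Current divider: I(R_c) = I_total · G_k/ΣG = 3.63 × (0.03774/1.034) = 3.63 × 0.03649 = 0.1325 mA.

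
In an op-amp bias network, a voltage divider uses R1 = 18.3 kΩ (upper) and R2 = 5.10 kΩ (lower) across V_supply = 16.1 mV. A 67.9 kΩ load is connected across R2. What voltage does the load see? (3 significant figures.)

V_out ≈ 3.31 mV

The load sits in parallel with R2, giving an effective lower resistance R2' = R2·R_L/(R2+R_L) = 4.744 kΩ.
Now apply the divider: V_out = 16.1 × 0.2059 = 3.314 mV.
(Unloaded it would be 3.51 mV; the load pulls it down.)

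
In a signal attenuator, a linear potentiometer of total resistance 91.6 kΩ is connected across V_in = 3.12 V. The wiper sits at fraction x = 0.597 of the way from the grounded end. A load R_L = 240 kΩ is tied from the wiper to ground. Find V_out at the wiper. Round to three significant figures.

V_out ≈ 1.71 V

Split the track: R_lower = x·R_p = 54.69 kΩ, R_upper = (1−x)·R_p = 36.91 kΩ.
Lower segment in parallel with the load: 54.69 ‖ 240 = 44.54 kΩ.
Then V_out = V_in · 44.54/(36.91 + 44.54) = 1.706 V.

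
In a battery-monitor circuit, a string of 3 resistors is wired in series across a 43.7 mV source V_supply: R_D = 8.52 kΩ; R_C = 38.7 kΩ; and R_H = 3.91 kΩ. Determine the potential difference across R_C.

ΣR = 8.52 + 38.7 + 3.91 = 51.13 kΩ.
Voltage divider: V = V_supply · (38.70 / 51.13) = 43.7 × 0.7569 = 33.08 mV.

V ≈ 33.1 mV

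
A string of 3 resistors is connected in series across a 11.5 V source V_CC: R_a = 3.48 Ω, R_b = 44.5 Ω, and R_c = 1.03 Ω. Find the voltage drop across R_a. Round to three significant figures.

V ≈ 0.817 V

ΣR = 3.48 + 44.5 + 1.03 = 49.01 Ω.
V = V_CC · R/ΣR = 11.5 × 0.07101 = 0.8166 V.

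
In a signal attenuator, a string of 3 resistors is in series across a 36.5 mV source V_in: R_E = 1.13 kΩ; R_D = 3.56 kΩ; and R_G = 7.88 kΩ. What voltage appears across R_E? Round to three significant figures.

V ≈ 3.28 mV

Series total: ΣR = 1.13 + 3.56 + 7.88 = 12.57 kΩ.
Voltage divider: V = V_in · (1.130 / 12.57) = 36.5 × 0.08990 = 3.281 mV.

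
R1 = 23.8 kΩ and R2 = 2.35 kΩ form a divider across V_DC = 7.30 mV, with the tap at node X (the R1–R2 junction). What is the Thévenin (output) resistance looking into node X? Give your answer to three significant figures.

R_th ≈ 2.14 kΩ

With V_DC suppressed (replaced by a short), R_th = R1 ‖ R2 = (23.80 × 2.35)/(23.80 + 2.35) = 2.139 kΩ.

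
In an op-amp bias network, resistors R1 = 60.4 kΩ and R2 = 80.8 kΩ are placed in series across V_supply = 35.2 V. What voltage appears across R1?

V ≈ 15.1 V

Series total: ΣR = 60.4 + 80.8 = 141.2 kΩ.
By the voltage-divider rule, V = 35.2 × 60.40/141.2 = 15.06 V.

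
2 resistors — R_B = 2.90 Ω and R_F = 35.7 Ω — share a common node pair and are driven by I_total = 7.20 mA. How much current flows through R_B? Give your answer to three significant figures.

With just two branches, the current splits inversely with resistance.
So I = 7.20 × 35.7/38.60 = 6.659 mA.

I ≈ 6.66 mA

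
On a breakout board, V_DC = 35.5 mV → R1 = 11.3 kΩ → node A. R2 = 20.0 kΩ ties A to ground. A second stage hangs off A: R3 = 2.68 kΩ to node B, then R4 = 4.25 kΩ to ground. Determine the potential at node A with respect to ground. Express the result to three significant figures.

Node A sees R2 in parallel with the series input of stage 2, R3 + R4 = 6.930 kΩ.
R2 ‖ (R3+R4) = 5.147 kΩ.
So V_A = 35.5 × 0.3129 = 11.11 mV.

V_A ≈ 11.1 mV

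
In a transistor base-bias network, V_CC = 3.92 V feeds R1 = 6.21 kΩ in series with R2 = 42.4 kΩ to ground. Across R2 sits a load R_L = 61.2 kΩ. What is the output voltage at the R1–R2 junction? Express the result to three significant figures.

V_out ≈ 3.14 V

R2 ‖ R_L = (42.4 × 61.2)/(42.4 + 61.2) = 25.05 kΩ.
Now apply the divider: V_out = 3.92 × 0.8013 = 3.141 V.
(Unloaded it would be 3.42 V; the load pulls it down.)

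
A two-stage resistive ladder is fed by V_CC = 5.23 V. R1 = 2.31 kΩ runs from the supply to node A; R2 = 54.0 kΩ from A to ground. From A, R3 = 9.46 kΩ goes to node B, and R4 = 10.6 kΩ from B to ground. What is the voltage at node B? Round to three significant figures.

V_B ≈ 2.39 V

The second stage (R3 + R4 = 20.06 kΩ) loads node A in parallel with R2.
Effective lower resistance at A: R2 ‖ 20.06 = 14.63 kΩ.
V_A = 5.23 × 14.63/(2.31 + 14.63) = 4.517 V.
Stage 2 is unloaded, so V_B = V_A · R4/(R3+R4) = 4.517 × 10.6/20.06 = 2.387 V.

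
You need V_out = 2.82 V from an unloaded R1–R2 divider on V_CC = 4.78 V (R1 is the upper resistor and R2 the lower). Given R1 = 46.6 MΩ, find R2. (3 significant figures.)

R2 ≈ 67.0 MΩ

The divider ratio is R2/(R1+R2) = 2.82/4.78 = 0.5900.
So R2 = R1 · V_out/(V_CC − V_out) = 46.6 × 2.82/(4.78 − 2.82) = 46.6 × 1.439 = 67.05 MΩ.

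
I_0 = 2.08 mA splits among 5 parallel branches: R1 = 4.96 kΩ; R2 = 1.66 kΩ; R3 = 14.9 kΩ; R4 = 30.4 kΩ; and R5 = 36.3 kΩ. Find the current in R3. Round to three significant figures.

I ≈ 0.150 mA

Conductances: ΣG = 1/4.96 + 1/1.66 + 1/14.9 + 1/30.4 + 1/36.3 = 0.9316 (1/kΩ).
R3 takes the fraction G_k/ΣG = 0.06711/0.9316 = 0.07204, so I = 2.08 × 0.07204 = 0.1499 mA.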